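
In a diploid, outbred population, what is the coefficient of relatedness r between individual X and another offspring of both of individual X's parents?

Each parent–offspring link contributes a factor of 1/2, and independent paths through distinct common ancestors add.
Full sibs share both parents — two paths of length 2: r = 2·(1/2)^2 = 1/2.

0.5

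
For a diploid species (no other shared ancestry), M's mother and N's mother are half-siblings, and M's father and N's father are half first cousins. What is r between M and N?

0.078125

Independent pedigree routes through distinct common ancestors add.
M and N are related in two ways: half first cousins through their mothers (r = 1/16) and half second cousins through their fathers (r = 1/64).
r = 1/16 + 1/64 = 5/64 = 0.078125.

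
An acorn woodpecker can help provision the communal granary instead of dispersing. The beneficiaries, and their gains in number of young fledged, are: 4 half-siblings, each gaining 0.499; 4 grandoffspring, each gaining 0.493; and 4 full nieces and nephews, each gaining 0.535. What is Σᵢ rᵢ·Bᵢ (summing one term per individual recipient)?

1.527

r to a half-sibling = 1/4 (half-sibs share one parent — one path of length 2: r = (1/2)^2 = 1/4).
r to a grandoffspring = 0.25 (two parent–offspring links: r = (1/2)^2 = 1/4).
r to a full niece or nephew = 1/4 (full aunt/uncle↔niece/nephew: two paths of length 3 through the shared grandparent pair: r = 2·(1/2)^3 = 1/4).
Summing one r·B term per recipient: 4·0.25·0.499 + 4·0.25·0.493 + 4·0.25·0.535 = 1.527.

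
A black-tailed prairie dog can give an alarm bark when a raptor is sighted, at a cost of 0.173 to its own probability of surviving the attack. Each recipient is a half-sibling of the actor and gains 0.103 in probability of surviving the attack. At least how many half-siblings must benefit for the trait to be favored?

7

r to a half-sibling = 1/4 (half-sibs share one parent — one path of length 2: r = (1/2)^2 = 1/4).
Hamilton's rule: n·r·B > C  ⇒  n > C/(r·B) = 0.173/(0.25·0.103) = 6.718.
The smallest integer exceeding 6.718 is 7.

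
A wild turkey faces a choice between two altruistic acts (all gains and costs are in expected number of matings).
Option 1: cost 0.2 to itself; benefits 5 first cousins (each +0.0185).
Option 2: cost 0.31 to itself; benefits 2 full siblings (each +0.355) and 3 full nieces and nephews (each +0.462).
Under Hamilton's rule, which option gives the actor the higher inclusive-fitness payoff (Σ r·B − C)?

Option 1: r to a first cousin = 0.125.
Option 1: Σ r·B − C = (5·0.125·0.0185) − 0.2 = -0.1884375.
Option 2: r to a full sibling = 0.5.
Option 2: r to a full niece or nephew = 0.25.
Option 2: Σ r·B − C = (2·0.5·0.355 + 3·0.25·0.462) − 0.31 = 0.3915.
Option 2 has the higher net inclusive-fitness payoff.

Option 2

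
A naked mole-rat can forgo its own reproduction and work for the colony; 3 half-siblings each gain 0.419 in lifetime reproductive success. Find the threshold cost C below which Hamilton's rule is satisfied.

0.31425

r to a half-sibling = 1/4 (half-sibs share one parent — one path of length 2: r = (1/2)^2 = 1/4).
Hamilton's rule: n·r·B > C, so the trait is favored while C < n·r·B = 3·0.25·0.419 = 0.31425.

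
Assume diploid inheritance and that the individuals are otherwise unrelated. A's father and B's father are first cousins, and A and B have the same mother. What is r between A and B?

0.28125

Independent pedigree routes through distinct common ancestors add.
A and B are related in two ways: second cousins through their fathers (r = 1/32) and half-sibs through their shared mother (r = 1/4).
r = 1/32 + 1/4 = 9/32 = 0.28125.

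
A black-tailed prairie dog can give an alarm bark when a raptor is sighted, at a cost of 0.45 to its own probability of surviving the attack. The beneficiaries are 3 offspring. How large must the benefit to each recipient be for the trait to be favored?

r to an offspring = 0.5 (one parent–offspring link: r = (1/2)^1 = 1/2).
Hamilton's rule with n recipients of equal r: n·r·B > C, so B > C/(n·r) = 0.45/(3·0.5) = 0.3.

0.3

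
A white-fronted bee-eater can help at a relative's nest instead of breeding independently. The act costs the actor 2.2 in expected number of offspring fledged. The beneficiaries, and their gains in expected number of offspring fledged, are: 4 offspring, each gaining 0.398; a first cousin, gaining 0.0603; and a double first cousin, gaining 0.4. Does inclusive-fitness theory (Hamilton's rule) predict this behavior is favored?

Hamilton's rule: the trait is favored when the sum of r·B over every recipient exceeds the actor's cost C.
r to an offspring = 0.5 (one parent–offspring link: r = (1/2)^1 = 1/2).
r to a first cousin = 1/8 (first cousins share one grandparent pair — two paths of length 4: r = 2·(1/2)^4 = 1/8).
r to a double first cousin = 0.25 (double first cousins share both grandparent pairs — four paths of length 4: r = 4·(1/2)^4 = 1/4).
Summing one r·B term per recipient: 4·0.5·0.398 + 1·0.125·0.0603 + 1·0.25·0.4 = 0.9035375.
0.9035375 < 2.2: the indirect benefit is less than the cost.

No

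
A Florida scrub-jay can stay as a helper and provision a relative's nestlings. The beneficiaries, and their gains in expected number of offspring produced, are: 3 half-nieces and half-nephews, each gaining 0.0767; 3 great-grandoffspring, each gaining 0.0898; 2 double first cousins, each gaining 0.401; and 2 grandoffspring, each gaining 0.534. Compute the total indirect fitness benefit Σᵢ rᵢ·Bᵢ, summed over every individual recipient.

0.5299375

r to a half-niece or half-nephew = 0.125 (half-aunt/uncle↔niece/nephew: one path of length 3: r = (1/2)^3 = 1/8).
r to a great-grandoffspring = 0.125 (three parent–offspring links: r = (1/2)^3 = 1/8).
r to a double first cousin = 0.25 (double first cousins share both grandparent pairs — four paths of length 4: r = 4·(1/2)^4 = 1/4).
r to a grandoffspring = 1/4 (two parent–offspring links: r = (1/2)^2 = 1/4).
Summing one r·B term per recipient: 3·0.125·0.0767 + 3·0.125·0.0898 + 2·0.25·0.401 + 2·0.25·0.534 = 0.5299375.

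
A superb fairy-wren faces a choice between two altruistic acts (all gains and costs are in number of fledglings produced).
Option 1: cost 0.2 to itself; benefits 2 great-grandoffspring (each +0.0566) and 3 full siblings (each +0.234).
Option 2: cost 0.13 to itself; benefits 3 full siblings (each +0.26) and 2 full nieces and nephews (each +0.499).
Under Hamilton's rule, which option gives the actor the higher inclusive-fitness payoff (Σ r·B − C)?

Option 2

Option 1: r to a great-grandoffspring = 0.125.
Option 1: r to a full sibling = 0.5.
Option 1: Σ r·B − C = (2·0.125·0.0566 + 3·0.5·0.234) − 0.2 = 0.16515.
Option 2: r to a full sibling = 0.5.
Option 2: r to a full niece or nephew = 0.25.
Option 2: Σ r·B − C = (3·0.5·0.26 + 2·0.25·0.499) − 0.13 = 0.5095.
Option 2 has the higher net inclusive-fitness payoff.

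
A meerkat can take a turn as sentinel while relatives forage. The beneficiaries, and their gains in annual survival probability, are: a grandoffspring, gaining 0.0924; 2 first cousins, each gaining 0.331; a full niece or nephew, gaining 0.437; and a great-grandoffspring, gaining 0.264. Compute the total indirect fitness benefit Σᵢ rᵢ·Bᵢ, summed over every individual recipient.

0.2481

r to a grandoffspring = 1/4 (two parent–offspring links: r = (1/2)^2 = 1/4).
r to a first cousin = 1/8 (first cousins share one grandparent pair — two paths of length 4: r = 2·(1/2)^4 = 1/8).
r to a full niece or nephew = 1/4 (full aunt/uncle↔niece/nephew: two paths of length 3 through the shared grandparent pair: r = 2·(1/2)^3 = 1/4).
r to a great-grandoffspring = 0.125 (three parent–offspring links: r = (1/2)^3 = 1/8).
Summing one r·B term per recipient: 1·0.25·0.0924 + 2·0.125·0.331 + 1·0.25·0.437 + 1·0.125·0.264 = 0.2481.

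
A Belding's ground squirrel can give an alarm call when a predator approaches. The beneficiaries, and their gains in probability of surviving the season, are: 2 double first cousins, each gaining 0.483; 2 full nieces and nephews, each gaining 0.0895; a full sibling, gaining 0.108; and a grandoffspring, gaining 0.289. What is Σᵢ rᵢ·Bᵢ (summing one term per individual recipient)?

0.4125

r to a double first cousin = 1/4 (double first cousins share both grandparent pairs — four paths of length 4: r = 4·(1/2)^4 = 1/4).
r to a full niece or nephew = 1/4 (full aunt/uncle↔niece/nephew: two paths of length 3 through the shared grandparent pair: r = 2·(1/2)^3 = 1/4).
r to a full sibling = 1/2 (full sibs share both parents — two paths of length 2: r = 2·(1/2)^2 = 1/2).
r to a grandoffspring = 0.25 (two parent–offspring links: r = (1/2)^2 = 1/4).
Summing one r·B term per recipient: 2·0.25·0.483 + 2·0.25·0.0895 + 1·0.5·0.108 + 1·0.25·0.289 = 0.4125.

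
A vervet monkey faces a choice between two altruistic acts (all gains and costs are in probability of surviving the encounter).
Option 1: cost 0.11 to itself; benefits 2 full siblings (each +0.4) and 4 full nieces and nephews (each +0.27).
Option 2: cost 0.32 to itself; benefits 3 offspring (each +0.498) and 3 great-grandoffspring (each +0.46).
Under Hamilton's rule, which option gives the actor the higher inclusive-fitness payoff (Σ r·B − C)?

Option 2

Option 1: r to a full sibling = 0.5.
Option 1: r to a full niece or nephew = 0.25.
Option 1: Σ r·B − C = (2·0.5·0.4 + 4·0.25·0.27) − 0.11 = 0.56.
Option 2: r to an offspring = 0.5.
Option 2: r to a great-grandoffspring = 0.125.
Option 2: Σ r·B − C = (3·0.5·0.498 + 3·0.125·0.46) − 0.32 = 0.5995.
Option 2 has the higher net inclusive-fitness payoff.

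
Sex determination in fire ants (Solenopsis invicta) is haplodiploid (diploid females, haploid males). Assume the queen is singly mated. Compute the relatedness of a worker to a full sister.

Haplodiploid full sisters inherit their father's entire haploid genome identically (contributing 1/2) and on average half of their mother's contribution (1/2 · 1/2 = 1/4); r = 1/2 + 1/4 = 3/4.

0.75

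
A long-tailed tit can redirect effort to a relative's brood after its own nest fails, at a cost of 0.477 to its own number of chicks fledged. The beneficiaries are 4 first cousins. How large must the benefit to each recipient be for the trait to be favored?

r to a first cousin = 1/8 (first cousins share one grandparent pair — two paths of length 4: r = 2·(1/2)^4 = 1/8).
Hamilton's rule with n recipients of equal r: n·r·B > C, so B > C/(n·r) = 0.477/(4·0.125) = 0.954.

0.954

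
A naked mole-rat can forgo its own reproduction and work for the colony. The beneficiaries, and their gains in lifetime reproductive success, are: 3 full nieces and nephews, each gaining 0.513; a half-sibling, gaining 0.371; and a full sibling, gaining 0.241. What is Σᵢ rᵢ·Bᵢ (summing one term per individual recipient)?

0.598

r to a full niece or nephew = 1/4 (full aunt/uncle↔niece/nephew: two paths of length 3 through the shared grandparent pair: r = 2·(1/2)^3 = 1/4).
r to a half-sibling = 1/4 (half-sibs share one parent — one path of length 2: r = (1/2)^2 = 1/4).
r to a full sibling = 0.5 (full sibs share both parents — two paths of length 2: r = 2·(1/2)^2 = 1/2).
Summing one r·B term per recipient: 3·0.25·0.513 + 1·0.25·0.371 + 1·0.5·0.241 = 0.598.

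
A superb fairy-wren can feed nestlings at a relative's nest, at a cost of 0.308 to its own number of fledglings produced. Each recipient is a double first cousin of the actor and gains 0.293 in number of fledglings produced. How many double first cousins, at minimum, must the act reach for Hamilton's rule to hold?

5

r to a double first cousin = 0.25 (double first cousins share both grandparent pairs — four paths of length 4: r = 4·(1/2)^4 = 1/4).
Hamilton's rule: n·r·B > C  ⇒  n > C/(r·B) = 0.308/(0.25·0.293) = 4.205.
The smallest integer exceeding 4.205 is 5.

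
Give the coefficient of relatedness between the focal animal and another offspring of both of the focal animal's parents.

Each parent–offspring link contributes a factor of 1/2, and independent paths through distinct common ancestors add.
Full sibs share both parents — two paths of length 2: r = 2·(1/2)^2 = 1/2.

0.5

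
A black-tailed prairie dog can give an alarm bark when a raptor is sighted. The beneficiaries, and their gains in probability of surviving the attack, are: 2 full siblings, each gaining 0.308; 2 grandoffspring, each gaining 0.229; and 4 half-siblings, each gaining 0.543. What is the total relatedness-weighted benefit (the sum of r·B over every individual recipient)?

0.9655

r to a full sibling = 0.5 (full sibs share both parents — two paths of length 2: r = 2·(1/2)^2 = 1/2).
r to a grandoffspring = 1/4 (two parent–offspring links: r = (1/2)^2 = 1/4).
r to a half-sibling = 1/4 (half-sibs share one parent — one path of length 2: r = (1/2)^2 = 1/4).
Summing one r·B term per recipient: 2·0.5·0.308 + 2·0.25·0.229 + 4·0.25·0.543 = 0.9655.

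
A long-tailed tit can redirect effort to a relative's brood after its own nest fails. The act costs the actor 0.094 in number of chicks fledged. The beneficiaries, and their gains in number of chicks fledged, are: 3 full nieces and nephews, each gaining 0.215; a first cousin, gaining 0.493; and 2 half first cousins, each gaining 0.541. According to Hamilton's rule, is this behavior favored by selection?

Hamilton's rule: the trait is favored when the sum of r·B over every recipient exceeds the actor's cost C.
r to a full niece or nephew = 0.25 (full aunt/uncle↔niece/nephew: two paths of length 3 through the shared grandparent pair: r = 2·(1/2)^3 = 1/4).
r to a first cousin = 1/8 (first cousins share one grandparent pair — two paths of length 4: r = 2·(1/2)^4 = 1/8).
r to a half first cousin = 1/16 (half first cousins share one grandparent — one path of length 4: r = (1/2)^4 = 1/16).
Summing one r·B term per recipient: 3·0.25·0.215 + 1·0.125·0.493 + 2·0.0625·0.541 = 0.2905.
0.2905 > 0.094: the indirect benefit exceeds the cost.

Yes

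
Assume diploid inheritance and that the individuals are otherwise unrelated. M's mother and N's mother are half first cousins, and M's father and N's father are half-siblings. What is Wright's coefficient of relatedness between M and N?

0.078125

Wright's path rule: contributions from independent ancestry routes add.
M and N are related in two ways: half second cousins through their mothers (r = 1/64) and half first cousins through their fathers (r = 1/16).
r = 1/64 + 1/16 = 5/64 = 0.078125.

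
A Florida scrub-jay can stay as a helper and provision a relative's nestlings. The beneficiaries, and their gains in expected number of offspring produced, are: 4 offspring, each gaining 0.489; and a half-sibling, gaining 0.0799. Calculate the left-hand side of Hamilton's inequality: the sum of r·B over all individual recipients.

0.997975

r to an offspring = 1/2 (one parent–offspring link: r = (1/2)^1 = 1/2).
r to a half-sibling = 1/4 (half-sibs share one parent — one path of length 2: r = (1/2)^2 = 1/4).
Summing one r·B term per recipient: 4·0.5·0.489 + 1·0.25·0.0799 = 0.997975.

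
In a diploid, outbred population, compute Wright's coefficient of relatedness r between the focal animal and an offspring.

0.5

One parent–offspring link: r = (1/2)^1 = 1/2.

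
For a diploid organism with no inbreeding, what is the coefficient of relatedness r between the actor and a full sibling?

0.5

Each parent–offspring link contributes a factor of 1/2, and independent paths through distinct common ancestors add.
Full sibs share both parents — two paths of length 2: r = 2·(1/2)^2 = 1/2.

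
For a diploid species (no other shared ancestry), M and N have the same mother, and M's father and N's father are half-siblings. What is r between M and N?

Independent pedigree routes through distinct common ancestors add.
M and N are related in two ways: half-sibs through their shared mother (r = 1/4) and half first cousins through their fathers (r = 1/16).
r = 1/4 + 1/16 = 5/16 = 0.3125.

0.3125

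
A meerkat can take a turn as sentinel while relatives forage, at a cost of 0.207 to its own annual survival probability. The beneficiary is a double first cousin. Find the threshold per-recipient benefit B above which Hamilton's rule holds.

r to a double first cousin = 0.25 (double first cousins share both grandparent pairs — four paths of length 4: r = 4·(1/2)^4 = 1/4).
Hamilton's rule with n recipients of equal r: n·r·B > C, so B > C/(n·r) = 0.207/(1·0.25) = 0.828.

0.828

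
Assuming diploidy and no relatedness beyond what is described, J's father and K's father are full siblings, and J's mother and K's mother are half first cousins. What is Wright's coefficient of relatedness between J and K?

Relatedness sums over independent paths through distinct common ancestors.
J and K are related in two ways: first cousins through their fathers (r = 1/8) and half second cousins through their mothers (r = 1/64).
r = 1/8 + 1/64 = 9/64 = 0.140625.

0.140625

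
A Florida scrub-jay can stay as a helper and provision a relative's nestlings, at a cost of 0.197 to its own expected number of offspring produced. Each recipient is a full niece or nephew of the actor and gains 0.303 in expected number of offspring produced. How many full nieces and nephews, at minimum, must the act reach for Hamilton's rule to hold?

3

r to a full niece or nephew = 0.25 (full aunt/uncle↔niece/nephew: two paths of length 3 through the shared grandparent pair: r = 2·(1/2)^3 = 1/4).
Hamilton's rule: n·r·B > C  ⇒  n > C/(r·B) = 0.197/(0.25·0.303) = 2.601.
The smallest integer exceeding 2.601 is 3.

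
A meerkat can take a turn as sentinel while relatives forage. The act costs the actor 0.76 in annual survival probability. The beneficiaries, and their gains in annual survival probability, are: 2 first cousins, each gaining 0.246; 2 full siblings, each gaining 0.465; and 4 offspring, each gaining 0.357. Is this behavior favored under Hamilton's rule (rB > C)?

Hamilton's rule: the trait is favored when the sum of r·B over every recipient exceeds the actor's cost C.
r to a first cousin = 1/8 (first cousins share one grandparent pair — two paths of length 4: r = 2·(1/2)^4 = 1/8).
r to a full sibling = 1/2 (full sibs share both parents — two paths of length 2: r = 2·(1/2)^2 = 1/2).
r to an offspring = 0.5 (one parent–offspring link: r = (1/2)^1 = 1/2).
Summing one r·B term per recipient: 2·0.125·0.246 + 2·0.5·0.465 + 4·0.5·0.357 = 1.2405.
1.2405 > 0.76: the indirect benefit exceeds the cost.

Yes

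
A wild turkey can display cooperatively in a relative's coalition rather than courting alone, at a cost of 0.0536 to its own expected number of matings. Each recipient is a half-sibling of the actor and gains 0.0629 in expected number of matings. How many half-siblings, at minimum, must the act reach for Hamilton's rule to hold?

4

r to a half-sibling = 1/4 (half-sibs share one parent — one path of length 2: r = (1/2)^2 = 1/4).
Hamilton's rule: n·r·B > C  ⇒  n > C/(r·B) = 0.0536/(0.25·0.0629) = 3.409.
The smallest integer exceeding 3.409 is 4.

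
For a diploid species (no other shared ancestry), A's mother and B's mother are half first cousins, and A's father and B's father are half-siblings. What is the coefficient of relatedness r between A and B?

0.078125

Relatedness sums over independent paths through distinct common ancestors.
A and B are related in two ways: half second cousins through their mothers (r = 1/64) and half first cousins through their fathers (r = 1/16).
r = 1/64 + 1/16 = 5/64 = 0.078125.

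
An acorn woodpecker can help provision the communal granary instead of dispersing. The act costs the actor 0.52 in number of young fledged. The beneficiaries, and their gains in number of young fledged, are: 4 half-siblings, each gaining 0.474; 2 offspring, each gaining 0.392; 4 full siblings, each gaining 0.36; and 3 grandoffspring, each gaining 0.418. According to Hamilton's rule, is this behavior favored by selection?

Yes

Hamilton's rule: the trait is favored when the sum of r·B over every recipient exceeds the actor's cost C.
r to a half-sibling = 1/4 (half-sibs share one parent — one path of length 2: r = (1/2)^2 = 1/4).
r to an offspring = 1/2 (one parent–offspring link: r = (1/2)^1 = 1/2).
r to a full sibling = 0.5 (full sibs share both parents — two paths of length 2: r = 2·(1/2)^2 = 1/2).
r to a grandoffspring = 1/4 (two parent–offspring links: r = (1/2)^2 = 1/4).
Summing one r·B term per recipient: 4·0.25·0.474 + 2·0.5·0.392 + 4·0.5·0.36 + 3·0.25·0.418 = 1.8995.
1.8995 > 0.52: the indirect benefit exceeds the cost.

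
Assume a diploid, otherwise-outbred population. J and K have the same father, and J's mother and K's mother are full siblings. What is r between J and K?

0.375

Relatedness sums over independent paths through distinct common ancestors.
J and K are related in two ways: half-sibs through their shared father (r = 1/4) and first cousins through their mothers (r = 1/8).
r = 1/4 + 1/8 = 0.375.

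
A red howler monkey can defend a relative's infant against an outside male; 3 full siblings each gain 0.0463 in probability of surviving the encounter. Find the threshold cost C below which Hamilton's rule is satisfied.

r to a full sibling = 1/2 (full sibs share both parents — two paths of length 2: r = 2·(1/2)^2 = 1/2).
Hamilton's rule: n·r·B > C, so the trait is favored while C < n·r·B = 3·0.5·0.0463 = 0.06945.

0.06945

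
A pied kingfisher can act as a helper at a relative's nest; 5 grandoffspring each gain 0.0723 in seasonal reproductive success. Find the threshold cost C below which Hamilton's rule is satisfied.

r to a grandoffspring = 1/4 (two parent–offspring links: r = (1/2)^2 = 1/4).
Hamilton's rule: n·r·B > C, so the trait is favored while C < n·r·B = 5·0.25·0.0723 = 0.090375.

0.090375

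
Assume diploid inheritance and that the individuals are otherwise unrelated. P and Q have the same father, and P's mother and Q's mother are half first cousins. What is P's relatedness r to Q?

Relatedness sums over independent paths through distinct common ancestors.
P and Q are related in two ways: half-sibs through their shared father (r = 1/4) and half second cousins through their mothers (r = 1/64).
r = 1/4 + 1/64 = 0.265625.

0.265625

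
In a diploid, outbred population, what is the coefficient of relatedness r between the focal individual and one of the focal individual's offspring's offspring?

Each parent–offspring link contributes a factor of 1/2, and independent paths through distinct common ancestors add.
Two parent–offspring links: r = (1/2)^2 = 1/4.

0.25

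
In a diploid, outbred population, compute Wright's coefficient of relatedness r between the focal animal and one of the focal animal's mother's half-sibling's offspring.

0.0625

Each parent–offspring link contributes a factor of 1/2, and independent paths through distinct common ancestors add.
Half first cousins share one grandparent — one path of length 4: r = (1/2)^4 = 1/16.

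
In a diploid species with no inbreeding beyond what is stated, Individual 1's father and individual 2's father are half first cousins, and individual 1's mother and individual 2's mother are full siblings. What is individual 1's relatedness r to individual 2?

0.140625

With two independent routes of shared ancestry, r is the sum of the two contributions.
Individual 1 and individual 2 are related in two ways: half second cousins through their fathers (r = 1/64) and first cousins through their mothers (r = 1/8).
r = 1/64 + 1/8 = 9/64 = 0.140625.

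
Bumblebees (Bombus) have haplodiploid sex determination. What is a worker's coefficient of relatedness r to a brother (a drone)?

0.25

Her haploid brother carries none of their father's genes and a random half of their mother's genome; that half matches the maternal half of her own genome with probability 1/2: r = 1/2 · 1/2 = 1/4.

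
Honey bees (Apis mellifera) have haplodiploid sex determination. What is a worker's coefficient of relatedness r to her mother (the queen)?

One meiotic link between diploid queen and diploid daughter: r = 1/2.

0.5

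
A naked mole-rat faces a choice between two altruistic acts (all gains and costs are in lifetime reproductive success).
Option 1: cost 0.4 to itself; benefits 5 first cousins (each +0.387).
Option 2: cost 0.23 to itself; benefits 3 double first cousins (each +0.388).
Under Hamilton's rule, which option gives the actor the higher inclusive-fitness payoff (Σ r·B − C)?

Option 2

Option 1: r to a first cousin = 0.125.
Option 1: Σ r·B − C = (5·0.125·0.387) − 0.4 = -0.158125.
Option 2: r to a double first cousin = 0.25.
Option 2: Σ r·B − C = (3·0.25·0.388) − 0.23 = 0.061.
Option 2 has the higher net inclusive-fitness payoff.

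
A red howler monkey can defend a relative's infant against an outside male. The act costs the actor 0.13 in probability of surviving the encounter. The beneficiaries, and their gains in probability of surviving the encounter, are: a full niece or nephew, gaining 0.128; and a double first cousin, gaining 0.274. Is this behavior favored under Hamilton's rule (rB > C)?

No

Hamilton's rule: the trait is favored when the sum of r·B over every recipient exceeds the actor's cost C.
r to a full niece or nephew = 0.25 (full aunt/uncle↔niece/nephew: two paths of length 3 through the shared grandparent pair: r = 2·(1/2)^3 = 1/4).
r to a double first cousin = 0.25 (double first cousins share both grandparent pairs — four paths of length 4: r = 4·(1/2)^4 = 1/4).
Summing one r·B term per recipient: 1·0.25·0.128 + 1·0.25·0.274 = 0.1005.
0.1005 < 0.13: the indirect benefit is less than the cost.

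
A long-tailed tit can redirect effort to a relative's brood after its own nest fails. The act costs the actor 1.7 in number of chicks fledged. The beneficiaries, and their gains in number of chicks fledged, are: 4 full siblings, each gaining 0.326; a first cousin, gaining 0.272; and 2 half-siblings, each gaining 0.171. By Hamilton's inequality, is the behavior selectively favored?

No

Hamilton's rule: the trait is favored when the sum of r·B over every recipient exceeds the actor's cost C.
r to a full sibling = 0.5 (full sibs share both parents — two paths of length 2: r = 2·(1/2)^2 = 1/2).
r to a first cousin = 0.125 (first cousins share one grandparent pair — two paths of length 4: r = 2·(1/2)^4 = 1/8).
r to a half-sibling = 0.25 (half-sibs share one parent — one path of length 2: r = (1/2)^2 = 1/4).
Summing one r·B term per recipient: 4·0.5·0.326 + 1·0.125·0.272 + 2·0.25·0.171 = 0.7715.
0.7715 < 1.7: the indirect benefit is less than the cost.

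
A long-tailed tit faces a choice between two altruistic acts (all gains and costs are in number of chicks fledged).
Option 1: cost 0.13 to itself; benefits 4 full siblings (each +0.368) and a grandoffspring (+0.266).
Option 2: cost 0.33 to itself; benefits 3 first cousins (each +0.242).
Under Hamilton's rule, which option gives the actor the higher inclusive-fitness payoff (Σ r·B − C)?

Option 1: r to a full sibling = 0.5.
Option 1: r to a grandoffspring = 0.25.
Option 1: Σ r·B − C = (4·0.5·0.368 + 1·0.25·0.266) − 0.13 = 0.6725.
Option 2: r to a first cousin = 0.125.
Option 2: Σ r·B − C = (3·0.125·0.242) − 0.33 = -0.23925.
Option 1 has the higher net inclusive-fitness payoff.

Option 1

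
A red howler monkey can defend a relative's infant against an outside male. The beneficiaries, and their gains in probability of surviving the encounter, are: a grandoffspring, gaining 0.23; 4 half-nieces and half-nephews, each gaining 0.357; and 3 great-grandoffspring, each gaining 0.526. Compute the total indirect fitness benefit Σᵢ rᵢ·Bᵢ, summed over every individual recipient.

r to a grandoffspring = 0.25 (two parent–offspring links: r = (1/2)^2 = 1/4).
r to a half-niece or half-nephew = 0.125 (half-aunt/uncle↔niece/nephew: one path of length 3: r = (1/2)^3 = 1/8).
r to a great-grandoffspring = 0.125 (three parent–offspring links: r = (1/2)^3 = 1/8).
Summing one r·B term per recipient: 1·0.25·0.23 + 4·0.125·0.357 + 3·0.125·0.526 = 0.43325.

0.43325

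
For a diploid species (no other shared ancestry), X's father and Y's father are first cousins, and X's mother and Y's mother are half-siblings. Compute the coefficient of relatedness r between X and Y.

0.09375

Relatedness sums over independent paths through distinct common ancestors.
X and Y are related in two ways: second cousins through their fathers (r = 1/32) and half first cousins through their mothers (r = 1/16).
r = 1/32 + 1/16 = 0.09375.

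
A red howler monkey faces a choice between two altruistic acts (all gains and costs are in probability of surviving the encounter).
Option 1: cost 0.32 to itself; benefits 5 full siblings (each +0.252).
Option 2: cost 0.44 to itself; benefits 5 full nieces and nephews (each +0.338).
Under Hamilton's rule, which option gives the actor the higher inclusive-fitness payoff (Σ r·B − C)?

Option 1: r to a full sibling = 0.5.
Option 1: Σ r·B − C = (5·0.5·0.252) − 0.32 = 0.31.
Option 2: r to a full niece or nephew = 0.25.
Option 2: Σ r·B − C = (5·0.25·0.338) − 0.44 = -0.0175.
Option 1 has the higher net inclusive-fitness payoff.

Option 1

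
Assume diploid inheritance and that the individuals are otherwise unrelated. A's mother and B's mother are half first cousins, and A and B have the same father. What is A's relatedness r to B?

0.265625

Relatedness sums over independent paths through distinct common ancestors.
A and B are related in two ways: half second cousins through their mothers (r = 1/64) and half-sibs through their shared father (r = 1/4).
r = 1/64 + 1/4 = 0.265625.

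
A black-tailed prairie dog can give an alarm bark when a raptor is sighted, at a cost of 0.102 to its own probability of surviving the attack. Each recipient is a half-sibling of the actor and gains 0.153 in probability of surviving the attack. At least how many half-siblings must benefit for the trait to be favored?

3

r to a half-sibling = 0.25 (half-sibs share one parent — one path of length 2: r = (1/2)^2 = 1/4).
Hamilton's rule: n·r·B > C  ⇒  n > C/(r·B) = 0.102/(0.25·0.153) = 2.667.
The smallest integer exceeding 2.667 is 3.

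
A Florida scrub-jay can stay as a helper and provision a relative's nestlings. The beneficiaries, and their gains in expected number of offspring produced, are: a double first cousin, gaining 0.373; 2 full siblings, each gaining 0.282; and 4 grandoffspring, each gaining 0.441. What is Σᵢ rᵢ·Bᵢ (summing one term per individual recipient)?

0.81625

r to a double first cousin = 1/4 (double first cousins share both grandparent pairs — four paths of length 4: r = 4·(1/2)^4 = 1/4).
r to a full sibling = 1/2 (full sibs share both parents — two paths of length 2: r = 2·(1/2)^2 = 1/2).
r to a grandoffspring = 1/4 (two parent–offspring links: r = (1/2)^2 = 1/4).
Summing one r·B term per recipient: 1·0.25·0.373 + 2·0.5·0.282 + 4·0.25·0.441 = 0.81625.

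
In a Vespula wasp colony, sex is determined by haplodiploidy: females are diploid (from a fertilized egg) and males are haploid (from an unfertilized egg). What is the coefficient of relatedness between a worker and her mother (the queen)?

0.5

One meiotic link between diploid queen and diploid daughter: r = 1/2.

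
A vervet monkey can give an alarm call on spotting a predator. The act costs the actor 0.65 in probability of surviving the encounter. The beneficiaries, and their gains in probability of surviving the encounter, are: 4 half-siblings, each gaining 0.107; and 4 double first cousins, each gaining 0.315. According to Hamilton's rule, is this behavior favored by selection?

No

Hamilton's rule: the trait is favored when the sum of r·B over every recipient exceeds the actor's cost C.
r to a half-sibling = 0.25 (half-sibs share one parent — one path of length 2: r = (1/2)^2 = 1/4).
r to a double first cousin = 1/4 (double first cousins share both grandparent pairs — four paths of length 4: r = 4·(1/2)^4 = 1/4).
Summing one r·B term per recipient: 4·0.25·0.107 + 4·0.25·0.315 = 0.422.
0.422 < 0.65: the indirect benefit is less than the cost.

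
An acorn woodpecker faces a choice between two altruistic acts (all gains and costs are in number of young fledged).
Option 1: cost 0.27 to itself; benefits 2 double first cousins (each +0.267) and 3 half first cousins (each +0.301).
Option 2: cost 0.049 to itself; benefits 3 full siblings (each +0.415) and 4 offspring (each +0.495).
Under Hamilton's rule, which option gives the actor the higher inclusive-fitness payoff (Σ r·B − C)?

Option 1: r to a double first cousin = 0.25.
Option 1: r to a half first cousin = 0.0625.
Option 1: Σ r·B − C = (2·0.25·0.267 + 3·0.0625·0.301) − 0.27 = -0.0800625.
Option 2: r to a full sibling = 0.5.
Option 2: r to an offspring = 0.5.
Option 2: Σ r·B − C = (3·0.5·0.415 + 4·0.5·0.495) − 0.049 = 1.5635.
Option 2 has the higher net inclusive-fitness payoff.

Option 2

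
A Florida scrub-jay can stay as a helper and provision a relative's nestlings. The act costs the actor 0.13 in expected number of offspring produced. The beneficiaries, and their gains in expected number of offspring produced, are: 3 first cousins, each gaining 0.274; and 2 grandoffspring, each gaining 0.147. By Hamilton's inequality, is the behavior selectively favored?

Yes

Hamilton's rule: the trait is favored when the sum of r·B over every recipient exceeds the actor's cost C.
r to a first cousin = 1/8 (first cousins share one grandparent pair — two paths of length 4: r = 2·(1/2)^4 = 1/8).
r to a grandoffspring = 1/4 (two parent–offspring links: r = (1/2)^2 = 1/4).
Summing one r·B term per recipient: 3·0.125·0.274 + 2·0.25·0.147 = 0.17625.
0.17625 > 0.13: the indirect benefit exceeds the cost.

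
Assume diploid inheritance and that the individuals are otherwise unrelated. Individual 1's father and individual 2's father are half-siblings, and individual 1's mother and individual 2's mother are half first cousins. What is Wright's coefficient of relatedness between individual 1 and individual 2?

Relatedness sums over independent paths through distinct common ancestors.
Individual 1 and individual 2 are related in two ways: half first cousins through their fathers (r = 1/16) and half second cousins through their mothers (r = 1/64).
r = 1/16 + 1/64 = 0.078125.

0.078125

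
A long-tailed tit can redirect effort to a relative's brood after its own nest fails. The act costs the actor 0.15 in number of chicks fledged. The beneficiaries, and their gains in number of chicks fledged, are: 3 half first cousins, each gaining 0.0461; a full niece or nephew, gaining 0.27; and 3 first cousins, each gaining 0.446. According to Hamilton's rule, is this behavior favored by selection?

Hamilton's rule: the trait is favored when the sum of r·B over every recipient exceeds the actor's cost C.
r to a half first cousin = 0.0625 (half first cousins share one grandparent — one path of length 4: r = (1/2)^4 = 1/16).
r to a full niece or nephew = 0.25 (full aunt/uncle↔niece/nephew: two paths of length 3 through the shared grandparent pair: r = 2·(1/2)^3 = 1/4).
r to a first cousin = 0.125 (first cousins share one grandparent pair — two paths of length 4: r = 2·(1/2)^4 = 1/8).
Summing one r·B term per recipient: 3·0.0625·0.0461 + 1·0.25·0.27 + 3·0.125·0.446 = 0.24339375.
0.24339375 > 0.15: the indirect benefit exceeds the cost.

Yes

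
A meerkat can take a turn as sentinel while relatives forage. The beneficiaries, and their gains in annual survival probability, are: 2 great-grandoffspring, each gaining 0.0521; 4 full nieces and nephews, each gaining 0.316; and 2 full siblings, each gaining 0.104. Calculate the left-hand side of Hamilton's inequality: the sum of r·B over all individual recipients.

r to a great-grandoffspring = 0.125 (three parent–offspring links: r = (1/2)^3 = 1/8).
r to a full niece or nephew = 0.25 (full aunt/uncle↔niece/nephew: two paths of length 3 through the shared grandparent pair: r = 2·(1/2)^3 = 1/4).
r to a full sibling = 1/2 (full sibs share both parents — two paths of length 2: r = 2·(1/2)^2 = 1/2).
Summing one r·B term per recipient: 2·0.125·0.0521 + 4·0.25·0.316 + 2·0.5·0.104 = 0.433025.

0.433025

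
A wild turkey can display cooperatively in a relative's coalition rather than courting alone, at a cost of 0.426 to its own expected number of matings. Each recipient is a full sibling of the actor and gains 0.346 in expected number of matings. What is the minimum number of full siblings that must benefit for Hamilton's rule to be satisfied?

r to a full sibling = 1/2 (full sibs share both parents — two paths of length 2: r = 2·(1/2)^2 = 1/2).
Hamilton's rule: n·r·B > C  ⇒  n > C/(r·B) = 0.426/(0.5·0.346) = 2.462.
The smallest integer exceeding 2.462 is 3.

3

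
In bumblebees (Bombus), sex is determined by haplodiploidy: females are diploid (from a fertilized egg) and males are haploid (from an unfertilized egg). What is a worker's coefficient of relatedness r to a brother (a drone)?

Her haploid brother carries none of their father's genes and a random half of their mother's genome; that half matches the maternal half of her own genome with probability 1/2: r = 1/2 · 1/2 = 1/4.

0.25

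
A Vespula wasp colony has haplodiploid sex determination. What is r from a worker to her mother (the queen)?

One meiotic link between diploid queen and diploid daughter: r = 1/2.

0.5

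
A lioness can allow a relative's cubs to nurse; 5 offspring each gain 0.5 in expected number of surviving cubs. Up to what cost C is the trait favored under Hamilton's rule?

1.25

r to an offspring = 1/2 (one parent–offspring link: r = (1/2)^1 = 1/2).
Hamilton's rule: n·r·B > C, so the trait is favored while C < n·r·B = 5·0.5·0.5 = 1.25.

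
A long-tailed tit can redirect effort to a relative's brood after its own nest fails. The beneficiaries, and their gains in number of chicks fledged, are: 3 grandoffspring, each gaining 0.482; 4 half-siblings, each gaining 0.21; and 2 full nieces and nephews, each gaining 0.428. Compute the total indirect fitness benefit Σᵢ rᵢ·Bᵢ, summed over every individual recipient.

0.7855

r to a grandoffspring = 1/4 (two parent–offspring links: r = (1/2)^2 = 1/4).
r to a half-sibling = 1/4 (half-sibs share one parent — one path of length 2: r = (1/2)^2 = 1/4).
r to a full niece or nephew = 1/4 (full aunt/uncle↔niece/nephew: two paths of length 3 through the shared grandparent pair: r = 2·(1/2)^3 = 1/4).
Summing one r·B term per recipient: 3·0.25·0.482 + 4·0.25·0.21 + 2·0.25·0.428 = 0.7855.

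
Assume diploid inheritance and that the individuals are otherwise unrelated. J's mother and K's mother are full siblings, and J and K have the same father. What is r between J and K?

Independent pedigree routes through distinct common ancestors add.
J and K are related in two ways: first cousins through their mothers (r = 1/8) and half-sibs through their shared father (r = 1/4).
r = 1/8 + 1/4 = 3/8 = 0.375.

0.375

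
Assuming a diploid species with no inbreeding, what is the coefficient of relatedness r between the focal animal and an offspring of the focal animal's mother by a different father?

0.25

Each parent–offspring link contributes a factor of 1/2, and independent paths through distinct common ancestors add.
Half-sibs share one parent — one path of length 2: r = (1/2)^2 = 1/4.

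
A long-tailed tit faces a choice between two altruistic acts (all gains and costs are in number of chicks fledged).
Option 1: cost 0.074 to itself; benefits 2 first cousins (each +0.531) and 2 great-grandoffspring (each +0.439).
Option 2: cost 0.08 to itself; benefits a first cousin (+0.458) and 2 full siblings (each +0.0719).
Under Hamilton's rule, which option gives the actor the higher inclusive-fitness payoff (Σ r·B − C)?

Option 1

Option 1: r to a first cousin = 0.125.
Option 1: r to a great-grandoffspring = 0.125.
Option 1: Σ r·B − C = (2·0.125·0.531 + 2·0.125·0.439) − 0.074 = 0.1685.
Option 2: r to a first cousin = 0.125.
Option 2: r to a full sibling = 0.5.
Option 2: Σ r·B − C = (1·0.125·0.458 + 2·0.5·0.0719) − 0.08 = 0.04915.
Option 1 has the higher net inclusive-fitness payoff.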